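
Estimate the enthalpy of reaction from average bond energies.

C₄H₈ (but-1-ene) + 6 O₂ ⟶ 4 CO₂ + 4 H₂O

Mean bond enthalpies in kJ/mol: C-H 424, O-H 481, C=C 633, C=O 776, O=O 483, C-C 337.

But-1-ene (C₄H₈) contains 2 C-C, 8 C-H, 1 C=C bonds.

Bonds broken (reactants):
  C-C: 2 × 337 = 674
  C-H: 8 × 424 = 3392
  C=C: 1 × 633 = 633
  O=O: 6 × 483 = 2898
  Σ(broken) = 7597 kJ
Bonds formed (products):
  C=O: 8 × 776 = 6208
  O-H: 8 × 481 = 3848
  Σ(formed) = 10056 kJ
ΔH = Σ(broken) − Σ(formed) = 7597 − 10056 = −2459 kJ

ΔH ≈ −2459 kJ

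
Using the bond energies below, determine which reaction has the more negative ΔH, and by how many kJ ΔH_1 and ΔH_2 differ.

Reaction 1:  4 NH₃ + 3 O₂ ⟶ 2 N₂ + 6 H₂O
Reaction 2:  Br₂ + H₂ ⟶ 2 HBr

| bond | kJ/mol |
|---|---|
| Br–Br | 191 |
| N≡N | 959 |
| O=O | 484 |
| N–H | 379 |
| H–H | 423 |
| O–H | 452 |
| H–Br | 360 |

Reaction 1, by 1236 kJ

Reaction 1:
  Bonds broken (reactants):
    N–H: 12 × 379 = 4548
    O=O: 3 × 484 = 1452
    Σ(broken) = 6000 kJ
  Bonds formed (products):
    N≡N: 2 × 959 = 1918
    O–H: 12 × 452 = 5424
    Σ(formed) = 7342 kJ
  ΔH_1 = 6000 − 7342 = −1342 kJ
Reaction 2:
  Bonds broken (reactants):
    Br–Br: 1 × 191 = 191
    H–H: 1 × 423 = 423
    Σ(broken) = 614 kJ
  Bonds formed (products):
    H–Br: 2 × 360 = 720
    Σ(formed) = 720 kJ
  ΔH_2 = 614 − 720 = −106 kJ
ΔH_1 − ΔH_2 = −1236 kJ, so reaction 1 has the more negative ΔH; |ΔH_1 − ΔH_2| = 1236 kJ.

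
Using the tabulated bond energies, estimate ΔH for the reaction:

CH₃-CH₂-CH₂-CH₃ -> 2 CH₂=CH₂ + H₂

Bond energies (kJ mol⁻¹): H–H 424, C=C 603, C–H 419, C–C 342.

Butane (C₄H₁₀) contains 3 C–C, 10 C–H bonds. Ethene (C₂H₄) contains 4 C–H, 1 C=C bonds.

ΔH ≈ +234 kJ

Bonds broken (reactants):
  C–C: 3 × 342 = 1026
  C–H: 10 × 419 = 4190
  Σ(broken) = 5216 kJ
Bonds formed (products):
  C–H: 8 × 419 = 3352
  C=C: 2 × 603 = 1206
  H–H: 1 × 424 = 424
  Σ(formed) = 4982 kJ
ΔH = Σ(broken) − Σ(formed) = 5216 − 4982 = +234 kJ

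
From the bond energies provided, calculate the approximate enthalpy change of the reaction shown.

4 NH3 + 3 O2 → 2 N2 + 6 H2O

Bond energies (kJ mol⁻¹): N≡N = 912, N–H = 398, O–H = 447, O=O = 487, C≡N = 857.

Bonds broken (reactants):
  N–H: 12 × 398 = 4776
  O=O: 3 × 487 = 1461
  Σ(broken) = 6237 kJ
Bonds formed (products):
  N≡N: 2 × 912 = 1824
  O–H: 12 × 447 = 5364
  Σ(formed) = 7188 kJ
ΔH = Σ(broken) − Σ(formed) = 6237 − 7188 = −951 kJ

ΔH ≈ −951 kJ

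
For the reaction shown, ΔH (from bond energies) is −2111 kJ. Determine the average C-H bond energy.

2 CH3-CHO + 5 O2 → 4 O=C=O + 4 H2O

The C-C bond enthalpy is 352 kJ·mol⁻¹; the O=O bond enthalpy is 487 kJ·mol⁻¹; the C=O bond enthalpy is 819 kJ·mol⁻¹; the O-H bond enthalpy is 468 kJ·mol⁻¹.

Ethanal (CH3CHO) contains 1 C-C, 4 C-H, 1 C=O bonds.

Let D be the C-H bond energy.
Σ(broken) = 2×352 + 8×D + 2×819 + 5×487 = 4777 + 8D
Σ(formed) = 8×819 + 8×468 = 10296
ΔH = Σ(broken) − Σ(formed) = (4777 + 8D) − (10296) = −5519 + 8D
Setting this equal to −2111 kJ gives 8D = 3408, so D = 426 kJ/mol.

D(C-H) ≈ 426 kJ/mol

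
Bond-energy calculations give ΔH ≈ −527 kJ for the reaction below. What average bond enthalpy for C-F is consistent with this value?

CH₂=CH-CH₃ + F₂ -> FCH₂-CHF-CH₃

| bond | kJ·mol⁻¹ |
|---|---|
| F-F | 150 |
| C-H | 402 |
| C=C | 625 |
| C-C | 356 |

Let D be the C-F bond energy.
Σ(broken) = 1×356 + 6×402 + 1×625 + 1×150 = 3543
Σ(formed) = 2×356 + 2×D + 6×402 = 3124 + 2D
ΔH = Σ(broken) − Σ(formed) = (3543) − (3124 + 2D) = +419 − 2D
Setting this equal to −527 kJ gives 2D = 946, so D = 473 kJ/mol.

D(C-F) ≈ 473 kJ/mol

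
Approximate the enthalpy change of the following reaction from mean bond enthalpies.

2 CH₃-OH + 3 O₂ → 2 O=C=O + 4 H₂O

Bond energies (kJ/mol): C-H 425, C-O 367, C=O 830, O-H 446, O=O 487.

ΔH ≈ −1251 kJ

Bonds broken (reactants):
  C-H: 6 × 425 = 2550
  C-O: 2 × 367 = 734
  O-H: 2 × 446 = 892
  O=O: 3 × 487 = 1461
  Σ(broken) = 5637 kJ
Bonds formed (products):
  C=O: 4 × 830 = 3320
  O-H: 8 × 446 = 3568
  Σ(formed) = 6888 kJ
ΔH = Σ(broken) − Σ(formed) = 5637 − 6888 = −1251 kJ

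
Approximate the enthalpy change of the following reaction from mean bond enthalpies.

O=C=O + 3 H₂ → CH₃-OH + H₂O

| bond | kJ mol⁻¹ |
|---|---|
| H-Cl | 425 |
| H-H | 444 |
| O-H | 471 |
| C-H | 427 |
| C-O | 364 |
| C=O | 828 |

ΔH ≈ −70 kJ

Bonds broken (reactants):
  C=O: 2 × 828 = 1656
  H-H: 3 × 444 = 1332
  Σ(broken) = 2988 kJ
Bonds formed (products):
  C-H: 3 × 427 = 1281
  C-O: 1 × 364 = 364
  O-H: 3 × 471 = 1413
  Σ(formed) = 3058 kJ
ΔH = Σ(broken) − Σ(formed) = 2988 − 3058 = −70 kJ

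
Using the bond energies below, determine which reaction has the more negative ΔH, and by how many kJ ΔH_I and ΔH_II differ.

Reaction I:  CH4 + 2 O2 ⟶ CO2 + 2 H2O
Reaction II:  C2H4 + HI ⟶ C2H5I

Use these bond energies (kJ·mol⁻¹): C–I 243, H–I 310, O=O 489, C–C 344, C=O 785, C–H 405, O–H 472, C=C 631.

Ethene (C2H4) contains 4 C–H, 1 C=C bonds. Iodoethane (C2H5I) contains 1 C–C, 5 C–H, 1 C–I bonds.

Reaction I, by 809 kJ

Reaction I:
  Bonds broken (reactants):
    C–H: 4 × 405 = 1620
    O=O: 2 × 489 = 978
    Σ(broken) = 2598 kJ
  Bonds formed (products):
    C=O: 2 × 785 = 1570
    O–H: 4 × 472 = 1888
    Σ(formed) = 3458 kJ
  ΔH_I = 2598 − 3458 = −860 kJ
Reaction II:
  Bonds broken (reactants):
    C–H: 4 × 405 = 1620
    C=C: 1 × 631 = 631
    H–I: 1 × 310 = 310
    Σ(broken) = 2561 kJ
  Bonds formed (products):
    C–C: 1 × 344 = 344
    C–H: 5 × 405 = 2025
    C–I: 1 × 243 = 243
    Σ(formed) = 2612 kJ
  ΔH_II = 2561 − 2612 = −51 kJ
ΔH_I − ΔH_II = −809 kJ, so reaction I has the more negative ΔH; |ΔH_I − ΔH_II| = 809 kJ.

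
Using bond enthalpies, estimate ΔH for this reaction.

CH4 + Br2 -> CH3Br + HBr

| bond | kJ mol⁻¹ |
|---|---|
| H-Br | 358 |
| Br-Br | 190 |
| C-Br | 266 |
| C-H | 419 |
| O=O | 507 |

ΔH ≈ −15 kJ

Bonds broken (reactants):
  Br-Br: 1 × 190 = 190
  C-H: 4 × 419 = 1676
  Σ(broken) = 1866 kJ
Bonds formed (products):
  C-Br: 1 × 266 = 266
  C-H: 3 × 419 = 1257
  H-Br: 1 × 358 = 358
  Σ(formed) = 1881 kJ
ΔH = Σ(broken) − Σ(formed) = 1866 − 1881 = −15 kJ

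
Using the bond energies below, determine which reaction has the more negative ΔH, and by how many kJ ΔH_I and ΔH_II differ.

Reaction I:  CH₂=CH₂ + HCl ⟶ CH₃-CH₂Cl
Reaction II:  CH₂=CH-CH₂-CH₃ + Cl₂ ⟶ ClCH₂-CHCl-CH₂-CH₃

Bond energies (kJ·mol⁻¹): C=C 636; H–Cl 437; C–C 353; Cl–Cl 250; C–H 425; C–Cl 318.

Reaction I:
  Bonds broken (reactants):
    C–H: 4 × 425 = 1700
    C=C: 1 × 636 = 636
    H–Cl: 1 × 437 = 437
    Σ(broken) = 2773 kJ
  Bonds formed (products):
    C–C: 1 × 353 = 353
    C–Cl: 1 × 318 = 318
    C–H: 5 × 425 = 2125
    Σ(formed) = 2796 kJ
  ΔH_I = 2773 − 2796 = −23 kJ
Reaction II:
  Bonds broken (reactants):
    C–C: 2 × 353 = 706
    C–H: 8 × 425 = 3400
    C=C: 1 × 636 = 636
    Cl–Cl: 1 × 250 = 250
    Σ(broken) = 4992 kJ
  Bonds formed (products):
    C–C: 3 × 353 = 1059
    C–Cl: 2 × 318 = 636
    C–H: 8 × 425 = 3400
    Σ(formed) = 5095 kJ
  ΔH_II = 4992 − 5095 = −103 kJ
ΔH_I − ΔH_II = +80 kJ, so reaction II has the more negative ΔH; |ΔH_I − ΔH_II| = 80 kJ.

Reaction II, by 80 kJ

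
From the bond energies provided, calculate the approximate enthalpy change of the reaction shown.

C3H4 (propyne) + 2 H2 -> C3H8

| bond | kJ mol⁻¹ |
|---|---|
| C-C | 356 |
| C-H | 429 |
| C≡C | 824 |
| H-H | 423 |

Bonds broken (reactants):
  C≡C: 1 × 824 = 824
  C-C: 1 × 356 = 356
  C-H: 4 × 429 = 1716
  H-H: 2 × 423 = 846
  Σ(broken) = 3742 kJ
Bonds formed (products):
  C-C: 2 × 356 = 712
  C-H: 8 × 429 = 3432
  Σ(formed) = 4144 kJ
ΔH = Σ(broken) − Σ(formed) = 3742 − 4144 = −402 kJ

ΔH ≈ −402 kJ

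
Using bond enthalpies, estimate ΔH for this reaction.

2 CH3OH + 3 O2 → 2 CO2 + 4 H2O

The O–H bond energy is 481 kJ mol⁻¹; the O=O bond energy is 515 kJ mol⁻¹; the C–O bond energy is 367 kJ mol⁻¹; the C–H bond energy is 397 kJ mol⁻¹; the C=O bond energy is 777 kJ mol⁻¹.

Bonds broken (reactants):
  C–H: 6 × 397 = 2382
  C–O: 2 × 367 = 734
  O–H: 2 × 481 = 962
  O=O: 3 × 515 = 1545
  Σ(broken) = 5623 kJ
Bonds formed (products):
  C=O: 4 × 777 = 3108
  O–H: 8 × 481 = 3848
  Σ(formed) = 6956 kJ
ΔH = Σ(broken) − Σ(formed) = 5623 − 6956 = −1333 kJ

ΔH ≈ −1333 kJ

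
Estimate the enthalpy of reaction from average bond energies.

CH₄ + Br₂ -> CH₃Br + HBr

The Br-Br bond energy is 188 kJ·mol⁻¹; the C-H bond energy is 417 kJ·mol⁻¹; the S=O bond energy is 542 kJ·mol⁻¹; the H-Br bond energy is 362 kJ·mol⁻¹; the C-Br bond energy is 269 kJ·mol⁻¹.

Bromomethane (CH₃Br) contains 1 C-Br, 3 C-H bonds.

Bonds broken (reactants):
  Br-Br: 1 × 188 = 188
  C-H: 4 × 417 = 1668
  Σ(broken) = 1856 kJ
Bonds formed (products):
  C-Br: 1 × 269 = 269
  C-H: 3 × 417 = 1251
  H-Br: 1 × 362 = 362
  Σ(formed) = 1882 kJ
ΔH = Σ(broken) − Σ(formed) = 1856 − 1882 = −26 kJ

ΔH ≈ −26 kJ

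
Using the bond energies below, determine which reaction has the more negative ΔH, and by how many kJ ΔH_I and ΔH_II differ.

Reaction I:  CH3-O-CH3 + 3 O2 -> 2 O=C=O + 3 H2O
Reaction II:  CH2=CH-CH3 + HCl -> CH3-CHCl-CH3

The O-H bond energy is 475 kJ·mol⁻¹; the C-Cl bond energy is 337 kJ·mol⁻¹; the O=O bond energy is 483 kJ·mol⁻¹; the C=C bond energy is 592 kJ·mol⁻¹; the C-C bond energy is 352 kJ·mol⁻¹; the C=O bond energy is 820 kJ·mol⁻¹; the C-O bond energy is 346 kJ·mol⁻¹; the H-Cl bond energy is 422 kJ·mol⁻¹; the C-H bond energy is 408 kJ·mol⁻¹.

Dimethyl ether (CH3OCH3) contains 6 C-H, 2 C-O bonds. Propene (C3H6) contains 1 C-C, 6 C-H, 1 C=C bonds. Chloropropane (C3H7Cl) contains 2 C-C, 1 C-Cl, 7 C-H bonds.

Reaction I:
  Bonds broken (reactants):
    C-H: 6 × 408 = 2448
    C-O: 2 × 346 = 692
    O=O: 3 × 483 = 1449
    Σ(broken) = 4589 kJ
  Bonds formed (products):
    C=O: 4 × 820 = 3280
    O-H: 6 × 475 = 2850
    Σ(formed) = 6130 kJ
  ΔH_I = 4589 − 6130 = −1541 kJ
Reaction II:
  Bonds broken (reactants):
    C-C: 1 × 352 = 352
    C-H: 6 × 408 = 2448
    C=C: 1 × 592 = 592
    H-Cl: 1 × 422 = 422
    Σ(broken) = 3814 kJ
  Bonds formed (products):
    C-C: 2 × 352 = 704
    C-Cl: 1 × 337 = 337
    C-H: 7 × 408 = 2856
    Σ(formed) = 3897 kJ
  ΔH_II = 3814 − 3897 = −83 kJ
ΔH_I − ΔH_II = −1458 kJ, so reaction I has the more negative ΔH; |ΔH_I − ΔH_II| = 1458 kJ.

Reaction I, by 1458 kJ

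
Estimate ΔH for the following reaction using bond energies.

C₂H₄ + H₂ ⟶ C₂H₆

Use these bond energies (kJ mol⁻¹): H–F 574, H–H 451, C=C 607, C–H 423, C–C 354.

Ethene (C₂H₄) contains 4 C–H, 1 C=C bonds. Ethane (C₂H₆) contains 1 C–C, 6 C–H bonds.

ΔH ≈ −142 kJ

Bonds broken (reactants):
  C–H: 4 × 423 = 1692
  C=C: 1 × 607 = 607
  H–H: 1 × 451 = 451
  Σ(broken) = 2750 kJ
Bonds formed (products):
  C–C: 1 × 354 = 354
  C–H: 6 × 423 = 2538
  Σ(formed) = 2892 kJ
ΔH = Σ(broken) − Σ(formed) = 2750 − 2892 = −142 kJ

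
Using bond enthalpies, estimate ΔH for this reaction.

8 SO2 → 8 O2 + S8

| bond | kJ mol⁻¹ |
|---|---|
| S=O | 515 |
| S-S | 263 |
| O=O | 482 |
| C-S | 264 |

Bonds broken (reactants):
  S=O: 16 × 515 = 8240
  Σ(broken) = 8240 kJ
Bonds formed (products):
  O=O: 8 × 482 = 3856
  S-S: 8 × 263 = 2104
  Σ(formed) = 5960 kJ
ΔH = Σ(broken) − Σ(formed) = 8240 − 5960 = +2280 kJ

ΔH ≈ +2280 kJ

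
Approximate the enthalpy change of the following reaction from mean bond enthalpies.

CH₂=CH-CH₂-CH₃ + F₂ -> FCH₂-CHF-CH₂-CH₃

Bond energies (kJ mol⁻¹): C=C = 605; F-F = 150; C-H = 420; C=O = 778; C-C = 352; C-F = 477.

Bonds broken (reactants):
  C-C: 2 × 352 = 704
  C-H: 8 × 420 = 3360
  C=C: 1 × 605 = 605
  F-F: 1 × 150 = 150
  Σ(broken) = 4819 kJ
Bonds formed (products):
  C-C: 3 × 352 = 1056
  C-F: 2 × 477 = 954
  C-H: 8 × 420 = 3360
  Σ(formed) = 5370 kJ
ΔH = Σ(broken) − Σ(formed) = 4819 − 5370 = −551 kJ

ΔH ≈ −551 kJ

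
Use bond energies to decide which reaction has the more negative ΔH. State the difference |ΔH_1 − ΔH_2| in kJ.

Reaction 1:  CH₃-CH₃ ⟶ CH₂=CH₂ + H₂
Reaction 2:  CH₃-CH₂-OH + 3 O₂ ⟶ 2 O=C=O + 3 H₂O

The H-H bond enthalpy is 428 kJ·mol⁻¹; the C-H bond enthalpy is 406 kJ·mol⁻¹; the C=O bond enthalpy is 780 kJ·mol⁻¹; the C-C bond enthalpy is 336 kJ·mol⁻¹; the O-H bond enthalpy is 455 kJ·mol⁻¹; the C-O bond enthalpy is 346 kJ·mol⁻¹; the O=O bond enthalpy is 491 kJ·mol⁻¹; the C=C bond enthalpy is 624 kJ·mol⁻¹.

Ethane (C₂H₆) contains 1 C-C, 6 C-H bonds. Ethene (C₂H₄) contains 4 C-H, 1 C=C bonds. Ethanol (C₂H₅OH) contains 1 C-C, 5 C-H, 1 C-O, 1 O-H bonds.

Reaction 2, by 1306 kJ

Reaction 1:
  Bonds broken (reactants):
    C-C: 1 × 336 = 336
    C-H: 6 × 406 = 2436
    Σ(broken) = 2772 kJ
  Bonds formed (products):
    C-H: 4 × 406 = 1624
    C=C: 1 × 624 = 624
    H-H: 1 × 428 = 428
    Σ(formed) = 2676 kJ
  ΔH_1 = 2772 − 2676 = +96 kJ
Reaction 2:
  Bonds broken (reactants):
    C-C: 1 × 336 = 336
    C-H: 5 × 406 = 2030
    C-O: 1 × 346 = 346
    O-H: 1 × 455 = 455
    O=O: 3 × 491 = 1473
    Σ(broken) = 4640 kJ
  Bonds formed (products):
    C=O: 4 × 780 = 3120
    O-H: 6 × 455 = 2730
    Σ(formed) = 5850 kJ
  ΔH_2 = 4640 − 5850 = −1210 kJ
ΔH_1 − ΔH_2 = +1306 kJ, so reaction 2 has the more negative ΔH; |ΔH_1 − ΔH_2| = 1306 kJ.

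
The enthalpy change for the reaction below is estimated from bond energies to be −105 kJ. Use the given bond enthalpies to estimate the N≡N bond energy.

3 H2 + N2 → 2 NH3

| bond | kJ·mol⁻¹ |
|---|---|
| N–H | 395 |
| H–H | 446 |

D(N≡N) ≈ 927 kJ/mol

Let D be the N≡N bond energy.
Σ(broken) = 3×446 + 1×D = 1338 + D
Σ(formed) = 6×395 = 2370
ΔH = Σ(broken) − Σ(formed) = (1338 + D) − (2370) = −1032 + D
Setting this equal to −105 kJ gives D = 927 kJ/mol.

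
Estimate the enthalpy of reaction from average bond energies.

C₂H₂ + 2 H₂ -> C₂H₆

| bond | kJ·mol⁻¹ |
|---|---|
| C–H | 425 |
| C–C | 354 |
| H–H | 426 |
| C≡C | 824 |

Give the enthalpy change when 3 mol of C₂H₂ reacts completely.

ΔH = −1134 kJ

Bonds broken (reactants):
  C≡C: 1 × 824 = 824
  C–H: 2 × 425 = 850
  H–H: 2 × 426 = 852
  Σ(broken) = 2526 kJ
Bonds formed (products):
  C–C: 1 × 354 = 354
  C–H: 6 × 425 = 2550
  Σ(formed) = 2904 kJ
ΔH = Σ(broken) − Σ(formed) = 2526 − 2904 = −378 kJ
For 3× the reaction as written: 3 × (−378) = −1134 kJ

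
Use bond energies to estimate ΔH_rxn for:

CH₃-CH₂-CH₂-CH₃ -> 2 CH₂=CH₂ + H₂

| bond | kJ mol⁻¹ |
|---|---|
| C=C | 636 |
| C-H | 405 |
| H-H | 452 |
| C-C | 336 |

Bonds broken (reactants):
  C-C: 3 × 336 = 1008
  C-H: 10 × 405 = 4050
  Σ(broken) = 5058 kJ
Bonds formed (products):
  C-H: 8 × 405 = 3240
  C=C: 2 × 636 = 1272
  H-H: 1 × 452 = 452
  Σ(formed) = 4964 kJ
ΔH = Σ(broken) − Σ(formed) = 5058 − 4964 = +94 kJ

ΔH ≈ +94 kJ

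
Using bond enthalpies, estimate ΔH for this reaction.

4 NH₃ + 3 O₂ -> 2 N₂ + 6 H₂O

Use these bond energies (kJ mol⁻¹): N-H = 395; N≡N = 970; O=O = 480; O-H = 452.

Bonds broken (reactants):
  N-H: 12 × 395 = 4740
  O=O: 3 × 480 = 1440
  Σ(broken) = 6180 kJ
Bonds formed (products):
  N≡N: 2 × 970 = 1940
  O-H: 12 × 452 = 5424
  Σ(formed) = 7364 kJ
ΔH = Σ(broken) − Σ(formed) = 6180 − 7364 = −1184 kJ

ΔH ≈ −1184 kJ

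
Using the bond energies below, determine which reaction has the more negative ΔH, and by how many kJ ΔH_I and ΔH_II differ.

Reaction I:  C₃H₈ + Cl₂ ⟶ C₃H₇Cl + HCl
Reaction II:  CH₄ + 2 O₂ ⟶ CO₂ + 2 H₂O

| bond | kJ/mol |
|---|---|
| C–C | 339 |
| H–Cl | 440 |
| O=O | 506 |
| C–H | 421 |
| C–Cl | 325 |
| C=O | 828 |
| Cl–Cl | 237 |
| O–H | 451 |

Reaction II, by 657 kJ

Reaction I:
  Bonds broken (reactants):
    C–C: 2 × 339 = 678
    C–H: 8 × 421 = 3368
    Cl–Cl: 1 × 237 = 237
    Σ(broken) = 4283 kJ
  Bonds formed (products):
    C–C: 2 × 339 = 678
    C–Cl: 1 × 325 = 325
    C–H: 7 × 421 = 2947
    H–Cl: 1 × 440 = 440
    Σ(formed) = 4390 kJ
  ΔH_I = 4283 − 4390 = −107 kJ
Reaction II:
  Bonds broken (reactants):
    C–H: 4 × 421 = 1684
    O=O: 2 × 506 = 1012
    Σ(broken) = 2696 kJ
  Bonds formed (products):
    C=O: 2 × 828 = 1656
    O–H: 4 × 451 = 1804
    Σ(formed) = 3460 kJ
  ΔH_II = 2696 − 3460 = −764 kJ
ΔH_I − ΔH_II = +657 kJ, so reaction II has the more negative ΔH; |ΔH_I − ΔH_II| = 657 kJ.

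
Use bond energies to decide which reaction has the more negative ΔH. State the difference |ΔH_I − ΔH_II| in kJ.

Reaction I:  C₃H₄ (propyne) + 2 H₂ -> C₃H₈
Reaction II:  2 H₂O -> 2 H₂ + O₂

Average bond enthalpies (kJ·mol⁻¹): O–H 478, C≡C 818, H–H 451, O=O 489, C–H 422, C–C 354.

Reaction I:
  Bonds broken (reactants):
    C≡C: 1 × 818 = 818
    C–C: 1 × 354 = 354
    C–H: 4 × 422 = 1688
    H–H: 2 × 451 = 902
    Σ(broken) = 3762 kJ
  Bonds formed (products):
    C–C: 2 × 354 = 708
    C–H: 8 × 422 = 3376
    Σ(formed) = 4084 kJ
  ΔH_I = 3762 − 4084 = −322 kJ
Reaction II:
  Bonds broken (reactants):
    O–H: 4 × 478 = 1912
    Σ(broken) = 1912 kJ
  Bonds formed (products):
    H–H: 2 × 451 = 902
    O=O: 1 × 489 = 489
    Σ(formed) = 1391 kJ
  ΔH_II = 1912 − 1391 = +521 kJ
ΔH_I − ΔH_II = −843 kJ, so reaction I has the more negative ΔH; |ΔH_I − ΔH_II| = 843 kJ.

Reaction I, by 843 kJ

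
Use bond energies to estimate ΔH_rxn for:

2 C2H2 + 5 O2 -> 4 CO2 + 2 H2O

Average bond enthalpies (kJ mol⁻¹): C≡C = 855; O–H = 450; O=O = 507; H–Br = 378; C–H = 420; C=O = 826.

Bonds broken (reactants):
  C≡C: 2 × 855 = 1710
  C–H: 4 × 420 = 1680
  O=O: 5 × 507 = 2535
  Σ(broken) = 5925 kJ
Bonds formed (products):
  C=O: 8 × 826 = 6608
  O–H: 4 × 450 = 1800
  Σ(formed) = 8408 kJ
ΔH = Σ(broken) − Σ(formed) = 5925 − 8408 = −2483 kJ

ΔH ≈ −2483 kJ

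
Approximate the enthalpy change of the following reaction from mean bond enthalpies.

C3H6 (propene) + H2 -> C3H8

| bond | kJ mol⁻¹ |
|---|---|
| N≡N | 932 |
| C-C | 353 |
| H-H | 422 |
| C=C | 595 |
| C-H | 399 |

Bonds broken (reactants):
  C-C: 1 × 353 = 353
  C-H: 6 × 399 = 2394
  C=C: 1 × 595 = 595
  H-H: 1 × 422 = 422
  Σ(broken) = 3764 kJ
Bonds formed (products):
  C-C: 2 × 353 = 706
  C-H: 8 × 399 = 3192
  Σ(formed) = 3898 kJ
ΔH = Σ(broken) − Σ(formed) = 3764 − 3898 = −134 kJ

ΔH ≈ −134 kJ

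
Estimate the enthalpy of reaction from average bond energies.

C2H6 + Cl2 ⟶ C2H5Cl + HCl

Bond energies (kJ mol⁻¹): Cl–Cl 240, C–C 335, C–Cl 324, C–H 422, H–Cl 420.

Bonds broken (reactants):
  C–C: 1 × 335 = 335
  C–H: 6 × 422 = 2532
  Cl–Cl: 1 × 240 = 240
  Σ(broken) = 3107 kJ
Bonds formed (products):
  C–C: 1 × 335 = 335
  C–Cl: 1 × 324 = 324
  C–H: 5 × 422 = 2110
  H–Cl: 1 × 420 = 420
  Σ(formed) = 3189 kJ
ΔH = Σ(broken) − Σ(formed) = 3107 − 3189 = −82 kJ

ΔH ≈ −82 kJ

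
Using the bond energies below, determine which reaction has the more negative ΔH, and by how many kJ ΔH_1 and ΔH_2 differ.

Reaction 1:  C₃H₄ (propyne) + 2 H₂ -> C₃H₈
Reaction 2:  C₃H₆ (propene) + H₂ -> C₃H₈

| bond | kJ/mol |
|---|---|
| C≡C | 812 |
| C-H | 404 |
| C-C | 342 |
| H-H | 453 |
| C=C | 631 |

Reaction 1:
  Bonds broken (reactants):
    C≡C: 1 × 812 = 812
    C-C: 1 × 342 = 342
    C-H: 4 × 404 = 1616
    H-H: 2 × 453 = 906
    Σ(broken) = 3676 kJ
  Bonds formed (products):
    C-C: 2 × 342 = 684
    C-H: 8 × 404 = 3232
    Σ(formed) = 3916 kJ
  ΔH_1 = 3676 − 3916 = −240 kJ
Reaction 2:
  Bonds broken (reactants):
    C-C: 1 × 342 = 342
    C-H: 6 × 404 = 2424
    C=C: 1 × 631 = 631
    H-H: 1 × 453 = 453
    Σ(broken) = 3850 kJ
  Bonds formed (products):
    C-C: 2 × 342 = 684
    C-H: 8 × 404 = 3232
    Σ(formed) = 3916 kJ
  ΔH_2 = 3850 − 3916 = −66 kJ
ΔH_1 − ΔH_2 = −174 kJ, so reaction 1 has the more negative ΔH; |ΔH_1 − ΔH_2| = 174 kJ.

Reaction 1, by 174 kJ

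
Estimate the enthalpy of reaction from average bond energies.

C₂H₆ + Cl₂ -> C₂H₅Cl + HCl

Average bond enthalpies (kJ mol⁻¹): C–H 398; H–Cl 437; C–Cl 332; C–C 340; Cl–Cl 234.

Bonds broken (reactants):
  C–C: 1 × 340 = 340
  C–H: 6 × 398 = 2388
  Cl–Cl: 1 × 234 = 234
  Σ(broken) = 2962 kJ
Bonds formed (products):
  C–C: 1 × 340 = 340
  C–Cl: 1 × 332 = 332
  C–H: 5 × 398 = 1990
  H–Cl: 1 × 437 = 437
  Σ(formed) = 3099 kJ
ΔH = Σ(broken) − Σ(formed) = 2962 − 3099 = −137 kJ

ΔH ≈ −137 kJ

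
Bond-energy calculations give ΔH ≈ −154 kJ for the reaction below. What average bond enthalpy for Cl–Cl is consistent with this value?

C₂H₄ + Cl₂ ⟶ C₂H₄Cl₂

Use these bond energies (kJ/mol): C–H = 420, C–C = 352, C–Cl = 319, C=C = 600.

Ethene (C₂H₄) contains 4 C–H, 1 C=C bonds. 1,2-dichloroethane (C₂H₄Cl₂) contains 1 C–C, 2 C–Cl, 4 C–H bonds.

Let D be the Cl–Cl bond energy.
Σ(broken) = 4×420 + 1×600 + 1×D = 2280 + D
Σ(formed) = 1×352 + 2×319 + 4×420 = 2670
ΔH = Σ(broken) − Σ(formed) = (2280 + D) − (2670) = −390 + D
Setting this equal to −154 kJ gives D = 236 kJ/mol.

D(Cl–Cl) ≈ 236 kJ/mol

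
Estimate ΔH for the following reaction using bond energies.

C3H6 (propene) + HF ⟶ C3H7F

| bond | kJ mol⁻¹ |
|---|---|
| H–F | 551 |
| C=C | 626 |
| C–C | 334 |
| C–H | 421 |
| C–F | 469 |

ΔH ≈ −47 kJ

Bonds broken (reactants):
  C–C: 1 × 334 = 334
  C–H: 6 × 421 = 2526
  C=C: 1 × 626 = 626
  H–F: 1 × 551 = 551
  Σ(broken) = 4037 kJ
Bonds formed (products):
  C–C: 2 × 334 = 668
  C–F: 1 × 469 = 469
  C–H: 7 × 421 = 2947
  Σ(formed) = 4084 kJ
ΔH = Σ(broken) − Σ(formed) = 4037 − 4084 = −47 kJ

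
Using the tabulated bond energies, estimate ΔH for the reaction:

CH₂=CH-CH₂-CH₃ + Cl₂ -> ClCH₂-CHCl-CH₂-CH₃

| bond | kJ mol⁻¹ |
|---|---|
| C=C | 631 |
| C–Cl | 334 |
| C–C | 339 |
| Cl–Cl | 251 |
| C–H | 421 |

ΔH ≈ −125 kJ

Bonds broken (reactants):
  C–C: 2 × 339 = 678
  C–H: 8 × 421 = 3368
  C=C: 1 × 631 = 631
  Cl–Cl: 1 × 251 = 251
  Σ(broken) = 4928 kJ
Bonds formed (products):
  C–C: 3 × 339 = 1017
  C–Cl: 2 × 334 = 668
  C–H: 8 × 421 = 3368
  Σ(formed) = 5053 kJ
ΔH = Σ(broken) − Σ(formed) = 4928 − 5053 = −125 kJ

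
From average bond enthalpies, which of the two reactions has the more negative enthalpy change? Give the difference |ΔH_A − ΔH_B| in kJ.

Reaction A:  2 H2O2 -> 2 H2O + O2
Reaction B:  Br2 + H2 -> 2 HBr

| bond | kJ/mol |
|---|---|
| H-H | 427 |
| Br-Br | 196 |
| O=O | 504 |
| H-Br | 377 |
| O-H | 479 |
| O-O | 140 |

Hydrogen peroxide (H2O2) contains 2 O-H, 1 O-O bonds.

Reaction A:
  Bonds broken (reactants):
    O-H: 4 × 479 = 1916
    O-O: 2 × 140 = 280
    Σ(broken) = 2196 kJ
  Bonds formed (products):
    O-H: 4 × 479 = 1916
    O=O: 1 × 504 = 504
    Σ(formed) = 2420 kJ
  ΔH_A = 2196 − 2420 = −224 kJ
Reaction B:
  Bonds broken (reactants):
    Br-Br: 1 × 196 = 196
    H-H: 1 × 427 = 427
    Σ(broken) = 623 kJ
  Bonds formed (products):
    H-Br: 2 × 377 = 754
    Σ(formed) = 754 kJ
  ΔH_B = 623 − 754 = −131 kJ
ΔH_A − ΔH_B = −93 kJ, so reaction A has the more negative ΔH; |ΔH_A − ΔH_B| = 93 kJ.

Reaction A, by 93 kJ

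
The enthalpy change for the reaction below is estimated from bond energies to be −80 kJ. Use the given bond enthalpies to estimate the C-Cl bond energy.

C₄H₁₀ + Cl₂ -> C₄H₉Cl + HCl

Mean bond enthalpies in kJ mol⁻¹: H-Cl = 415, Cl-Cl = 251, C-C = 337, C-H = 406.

D(C-Cl) ≈ 322 kJ/mol

Let D be the C-Cl bond energy.
Σ(broken) = 3×337 + 10×406 + 1×251 = 5322
Σ(formed) = 3×337 + 1×D + 9×406 + 1×415 = 5080 + D
ΔH = Σ(broken) − Σ(formed) = (5322) − (5080 + D) = +242 − D
Setting this equal to −80 kJ gives D = 322 kJ/mol.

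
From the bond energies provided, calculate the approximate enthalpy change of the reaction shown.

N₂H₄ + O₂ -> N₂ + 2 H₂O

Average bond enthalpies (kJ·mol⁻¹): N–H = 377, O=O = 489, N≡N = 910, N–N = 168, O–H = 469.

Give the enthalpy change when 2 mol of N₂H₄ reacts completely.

Bonds broken (reactants):
  N–H: 4 × 377 = 1508
  N–N: 1 × 168 = 168
  O=O: 1 × 489 = 489
  Σ(broken) = 2165 kJ
Bonds formed (products):
  N≡N: 1 × 910 = 910
  O–H: 4 × 469 = 1876
  Σ(formed) = 2786 kJ
ΔH = Σ(broken) − Σ(formed) = 2165 − 2786 = −621 kJ
For 2× the reaction as written: 2 × (−621) = −1242 kJ

ΔH = −1242 kJ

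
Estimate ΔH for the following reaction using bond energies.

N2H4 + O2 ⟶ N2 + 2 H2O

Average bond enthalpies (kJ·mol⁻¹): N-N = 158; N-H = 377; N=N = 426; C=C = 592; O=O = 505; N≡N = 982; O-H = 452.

ΔH ≈ −619 kJ

Bonds broken (reactants):
  N-H: 4 × 377 = 1508
  N-N: 1 × 158 = 158
  O=O: 1 × 505 = 505
  Σ(broken) = 2171 kJ
Bonds formed (products):
  N≡N: 1 × 982 = 982
  O-H: 4 × 452 = 1808
  Σ(formed) = 2790 kJ
ΔH = Σ(broken) − Σ(formed) = 2171 − 2790 = −619 kJ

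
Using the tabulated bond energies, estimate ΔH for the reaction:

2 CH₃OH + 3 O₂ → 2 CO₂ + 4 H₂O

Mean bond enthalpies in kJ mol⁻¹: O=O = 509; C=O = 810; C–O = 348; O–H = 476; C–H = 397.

Bonds broken (reactants):
  C–H: 6 × 397 = 2382
  C–O: 2 × 348 = 696
  O–H: 2 × 476 = 952
  O=O: 3 × 509 = 1527
  Σ(broken) = 5557 kJ
Bonds formed (products):
  C=O: 4 × 810 = 3240
  O–H: 8 × 476 = 3808
  Σ(formed) = 7048 kJ
ΔH = Σ(broken) − Σ(formed) = 5557 − 7048 = −1491 kJ

ΔH ≈ −1491 kJ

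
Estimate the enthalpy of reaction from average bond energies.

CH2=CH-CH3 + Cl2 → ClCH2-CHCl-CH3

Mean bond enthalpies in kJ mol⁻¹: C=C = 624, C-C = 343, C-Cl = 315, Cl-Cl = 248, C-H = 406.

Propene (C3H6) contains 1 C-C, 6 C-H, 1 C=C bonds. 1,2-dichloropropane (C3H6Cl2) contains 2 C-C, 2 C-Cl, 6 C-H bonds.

ΔH ≈ −101 kJ

Bonds broken (reactants):
  C-C: 1 × 343 = 343
  C-H: 6 × 406 = 2436
  C=C: 1 × 624 = 624
  Cl-Cl: 1 × 248 = 248
  Σ(broken) = 3651 kJ
Bonds formed (products):
  C-C: 2 × 343 = 686
  C-Cl: 2 × 315 = 630
  C-H: 6 × 406 = 2436
  Σ(formed) = 3752 kJ
ΔH = Σ(broken) − Σ(formed) = 3651 − 3752 = −101 kJ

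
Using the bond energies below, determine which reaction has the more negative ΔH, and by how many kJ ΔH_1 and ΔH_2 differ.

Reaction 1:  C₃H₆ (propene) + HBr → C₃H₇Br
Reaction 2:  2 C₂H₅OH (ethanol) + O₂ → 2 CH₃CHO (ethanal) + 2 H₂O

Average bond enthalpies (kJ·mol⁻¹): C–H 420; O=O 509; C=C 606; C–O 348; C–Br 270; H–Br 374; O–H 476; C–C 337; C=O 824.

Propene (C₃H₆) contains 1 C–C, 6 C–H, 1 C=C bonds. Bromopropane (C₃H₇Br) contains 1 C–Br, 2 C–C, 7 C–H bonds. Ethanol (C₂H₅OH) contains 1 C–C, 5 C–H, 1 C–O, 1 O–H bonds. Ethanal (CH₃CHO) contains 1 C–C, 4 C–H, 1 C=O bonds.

Reaction 2, by 508 kJ

Reaction 1:
  Bonds broken (reactants):
    C–C: 1 × 337 = 337
    C–H: 6 × 420 = 2520
    C=C: 1 × 606 = 606
    H–Br: 1 × 374 = 374
    Σ(broken) = 3837 kJ
  Bonds formed (products):
    C–Br: 1 × 270 = 270
    C–C: 2 × 337 = 674
    C–H: 7 × 420 = 2940
    Σ(formed) = 3884 kJ
  ΔH_1 = 3837 − 3884 = −47 kJ
Reaction 2:
  Bonds broken (reactants):
    C–C: 2 × 337 = 674
    C–H: 10 × 420 = 4200
    C–O: 2 × 348 = 696
    O–H: 2 × 476 = 952
    O=O: 1 × 509 = 509
    Σ(broken) = 7031 kJ
  Bonds formed (products):
    C–C: 2 × 337 = 674
    C–H: 8 × 420 = 3360
    C=O: 2 × 824 = 1648
    O–H: 4 × 476 = 1904
    Σ(formed) = 7586 kJ
  ΔH_2 = 7031 − 7586 = −555 kJ
ΔH_1 − ΔH_2 = +508 kJ, so reaction 2 has the more negative ΔH; |ΔH_1 − ΔH_2| = 508 kJ.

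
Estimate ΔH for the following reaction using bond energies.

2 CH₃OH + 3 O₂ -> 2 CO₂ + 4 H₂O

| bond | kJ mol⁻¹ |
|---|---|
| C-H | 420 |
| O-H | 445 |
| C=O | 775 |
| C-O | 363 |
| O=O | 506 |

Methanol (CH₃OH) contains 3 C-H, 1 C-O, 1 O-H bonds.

ΔH ≈ −1006 kJ

Bonds broken (reactants):
  C-H: 6 × 420 = 2520
  C-O: 2 × 363 = 726
  O-H: 2 × 445 = 890
  O=O: 3 × 506 = 1518
  Σ(broken) = 5654 kJ
Bonds formed (products):
  C=O: 4 × 775 = 3100
  O-H: 8 × 445 = 3560
  Σ(formed) = 6660 kJ
ΔH = Σ(broken) − Σ(formed) = 5654 − 6660 = −1006 kJ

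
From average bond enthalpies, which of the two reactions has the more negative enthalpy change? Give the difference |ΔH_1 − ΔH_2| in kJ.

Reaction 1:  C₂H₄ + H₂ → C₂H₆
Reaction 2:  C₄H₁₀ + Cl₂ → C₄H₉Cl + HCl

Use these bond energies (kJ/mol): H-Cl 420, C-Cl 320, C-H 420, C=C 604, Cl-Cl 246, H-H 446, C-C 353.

Reaction 1:
  Bonds broken (reactants):
    C-H: 4 × 420 = 1680
    C=C: 1 × 604 = 604
    H-H: 1 × 446 = 446
    Σ(broken) = 2730 kJ
  Bonds formed (products):
    C-C: 1 × 353 = 353
    C-H: 6 × 420 = 2520
    Σ(formed) = 2873 kJ
  ΔH_1 = 2730 − 2873 = −143 kJ
Reaction 2:
  Bonds broken (reactants):
    C-C: 3 × 353 = 1059
    C-H: 10 × 420 = 4200
    Cl-Cl: 1 × 246 = 246
    Σ(broken) = 5505 kJ
  Bonds formed (products):
    C-C: 3 × 353 = 1059
    C-Cl: 1 × 320 = 320
    C-H: 9 × 420 = 3780
    H-Cl: 1 × 420 = 420
    Σ(formed) = 5579 kJ
  ΔH_2 = 5505 − 5579 = −74 kJ
ΔH_1 − ΔH_2 = −69 kJ, so reaction 1 has the more negative ΔH; |ΔH_1 − ΔH_2| = 69 kJ.

Reaction 1, by 69 kJ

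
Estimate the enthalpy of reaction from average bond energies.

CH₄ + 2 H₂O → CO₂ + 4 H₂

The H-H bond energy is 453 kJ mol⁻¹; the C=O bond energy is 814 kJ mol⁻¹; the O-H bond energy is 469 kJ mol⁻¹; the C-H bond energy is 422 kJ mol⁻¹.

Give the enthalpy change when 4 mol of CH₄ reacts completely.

ΔH = +496 kJ

Bonds broken (reactants):
  C-H: 4 × 422 = 1688
  O-H: 4 × 469 = 1876
  Σ(broken) = 3564 kJ
Bonds formed (products):
  C=O: 2 × 814 = 1628
  H-H: 4 × 453 = 1812
  Σ(formed) = 3440 kJ
ΔH = Σ(broken) − Σ(formed) = 3564 − 3440 = +124 kJ
For 4× the reaction as written: 4 × (+124) = +496 kJ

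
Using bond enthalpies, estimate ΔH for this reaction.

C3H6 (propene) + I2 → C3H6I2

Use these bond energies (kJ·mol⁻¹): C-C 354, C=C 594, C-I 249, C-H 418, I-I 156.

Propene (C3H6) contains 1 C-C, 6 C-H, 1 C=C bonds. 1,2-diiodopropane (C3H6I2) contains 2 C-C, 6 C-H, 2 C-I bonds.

ΔH ≈ −102 kJ

Bonds broken (reactants):
  C-C: 1 × 354 = 354
  C-H: 6 × 418 = 2508
  C=C: 1 × 594 = 594
  I-I: 1 × 156 = 156
  Σ(broken) = 3612 kJ
Bonds formed (products):
  C-C: 2 × 354 = 708
  C-H: 6 × 418 = 2508
  C-I: 2 × 249 = 498
  Σ(formed) = 3714 kJ
ΔH = Σ(broken) − Σ(formed) = 3612 − 3714 = −102 kJ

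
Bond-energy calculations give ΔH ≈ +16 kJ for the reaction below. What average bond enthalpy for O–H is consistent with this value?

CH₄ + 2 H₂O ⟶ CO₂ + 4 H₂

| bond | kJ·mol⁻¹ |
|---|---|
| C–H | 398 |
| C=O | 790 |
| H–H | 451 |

D(O–H) ≈ 452 kJ/mol

Let D be the O–H bond energy.
Σ(broken) = 4×398 + 4×D = 1592 + 4D
Σ(formed) = 2×790 + 4×451 = 3384
ΔH = Σ(broken) − Σ(formed) = (1592 + 4D) − (3384) = −1792 + 4D
Setting this equal to +16 kJ gives 4D = 1808, so D = 452 kJ/mol.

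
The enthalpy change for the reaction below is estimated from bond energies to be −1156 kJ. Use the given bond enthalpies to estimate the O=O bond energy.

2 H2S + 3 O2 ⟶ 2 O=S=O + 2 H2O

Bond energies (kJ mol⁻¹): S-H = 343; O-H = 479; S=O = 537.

D(O=O) ≈ 512 kJ/mol

Let D be the O=O bond energy.
Σ(broken) = 3×D + 4×343 = 1372 + 3D
Σ(formed) = 4×479 + 4×537 = 4064
ΔH = Σ(broken) − Σ(formed) = (1372 + 3D) − (4064) = −2692 + 3D
Setting this equal to −1156 kJ gives 3D = 1536, so D = 512 kJ/mol.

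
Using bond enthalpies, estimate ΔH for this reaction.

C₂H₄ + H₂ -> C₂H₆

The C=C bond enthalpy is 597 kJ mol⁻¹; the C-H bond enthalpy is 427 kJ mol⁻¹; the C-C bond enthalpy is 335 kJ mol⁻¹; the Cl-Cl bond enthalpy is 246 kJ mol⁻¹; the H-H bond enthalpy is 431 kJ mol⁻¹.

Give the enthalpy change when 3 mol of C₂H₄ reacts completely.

Bonds broken (reactants):
  C-H: 4 × 427 = 1708
  C=C: 1 × 597 = 597
  H-H: 1 × 431 = 431
  Σ(broken) = 2736 kJ
Bonds formed (products):
  C-C: 1 × 335 = 335
  C-H: 6 × 427 = 2562
  Σ(formed) = 2897 kJ
ΔH = Σ(broken) − Σ(formed) = 2736 − 2897 = −161 kJ
For 3× the reaction as written: 3 × (−161) = −483 kJ

ΔH = −483 kJ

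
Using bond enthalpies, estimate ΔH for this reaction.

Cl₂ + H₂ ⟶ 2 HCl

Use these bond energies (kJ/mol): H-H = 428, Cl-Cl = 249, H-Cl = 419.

Bonds broken (reactants):
  Cl-Cl: 1 × 249 = 249
  H-H: 1 × 428 = 428
  Σ(broken) = 677 kJ
Bonds formed (products):
  H-Cl: 2 × 419 = 838
  Σ(formed) = 838 kJ
ΔH = Σ(broken) − Σ(formed) = 677 − 838 = −161 kJ

ΔH ≈ −161 kJ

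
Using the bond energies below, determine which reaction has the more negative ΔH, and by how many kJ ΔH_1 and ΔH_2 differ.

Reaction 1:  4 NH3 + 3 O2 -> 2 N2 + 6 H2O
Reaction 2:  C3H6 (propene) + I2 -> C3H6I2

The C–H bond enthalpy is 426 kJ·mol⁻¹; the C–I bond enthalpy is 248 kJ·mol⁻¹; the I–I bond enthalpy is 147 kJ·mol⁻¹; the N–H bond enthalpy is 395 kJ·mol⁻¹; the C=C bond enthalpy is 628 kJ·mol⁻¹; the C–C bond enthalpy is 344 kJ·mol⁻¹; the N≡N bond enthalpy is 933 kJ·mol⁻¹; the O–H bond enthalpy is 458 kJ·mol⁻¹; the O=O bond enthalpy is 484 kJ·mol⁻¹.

Reaction 1, by 1105 kJ

Reaction 1:
  Bonds broken (reactants):
    N–H: 12 × 395 = 4740
    O=O: 3 × 484 = 1452
    Σ(broken) = 6192 kJ
  Bonds formed (products):
    N≡N: 2 × 933 = 1866
    O–H: 12 × 458 = 5496
    Σ(formed) = 7362 kJ
  ΔH_1 = 6192 − 7362 = −1170 kJ
Reaction 2:
  Bonds broken (reactants):
    C–C: 1 × 344 = 344
    C–H: 6 × 426 = 2556
    C=C: 1 × 628 = 628
    I–I: 1 × 147 = 147
    Σ(broken) = 3675 kJ
  Bonds formed (products):
    C–C: 2 × 344 = 688
    C–H: 6 × 426 = 2556
    C–I: 2 × 248 = 496
    Σ(formed) = 3740 kJ
  ΔH_2 = 3675 − 3740 = −65 kJ
ΔH_1 − ΔH_2 = −1105 kJ, so reaction 1 has the more negative ΔH; |ΔH_1 − ΔH_2| = 1105 kJ.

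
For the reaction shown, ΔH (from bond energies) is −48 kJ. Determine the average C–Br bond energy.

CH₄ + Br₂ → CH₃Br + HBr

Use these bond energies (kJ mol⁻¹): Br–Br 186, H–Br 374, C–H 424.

D(C–Br) ≈ 284 kJ/mol

Let D be the C–Br bond energy.
Σ(broken) = 1×186 + 4×424 = 1882
Σ(formed) = 1×D + 3×424 + 1×374 = 1646 + D
ΔH = Σ(broken) − Σ(formed) = (1882) − (1646 + D) = +236 − D
Setting this equal to −48 kJ gives D = 284 kJ/mol.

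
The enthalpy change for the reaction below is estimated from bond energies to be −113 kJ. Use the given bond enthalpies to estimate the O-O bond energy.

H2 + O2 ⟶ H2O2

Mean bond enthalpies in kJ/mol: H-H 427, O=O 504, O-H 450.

D(O-O) ≈ 144 kJ/mol

Let D be the O-O bond energy.
Σ(broken) = 1×427 + 1×504 = 931
Σ(formed) = 2×450 + 1×D = 900 + D
ΔH = Σ(broken) − Σ(formed) = (931) − (900 + D) = +31 − D
Setting this equal to −113 kJ gives D = 144 kJ/mol.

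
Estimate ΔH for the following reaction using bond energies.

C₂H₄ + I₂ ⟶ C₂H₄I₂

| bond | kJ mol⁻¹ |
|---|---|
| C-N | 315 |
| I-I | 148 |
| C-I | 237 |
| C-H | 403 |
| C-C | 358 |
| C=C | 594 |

Bonds broken (reactants):
  C-H: 4 × 403 = 1612
  C=C: 1 × 594 = 594
  I-I: 1 × 148 = 148
  Σ(broken) = 2354 kJ
Bonds formed (products):
  C-C: 1 × 358 = 358
  C-H: 4 × 403 = 1612
  C-I: 2 × 237 = 474
  Σ(formed) = 2444 kJ
ΔH = Σ(broken) − Σ(formed) = 2354 − 2444 = −90 kJ

ΔH ≈ −90 kJ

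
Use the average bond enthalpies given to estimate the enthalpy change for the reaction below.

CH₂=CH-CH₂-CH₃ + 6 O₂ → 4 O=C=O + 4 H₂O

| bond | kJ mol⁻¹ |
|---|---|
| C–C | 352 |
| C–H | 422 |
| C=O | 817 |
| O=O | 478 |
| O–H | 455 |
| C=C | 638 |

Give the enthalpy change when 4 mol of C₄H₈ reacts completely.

ΔH = −10360 kJ

Bonds broken (reactants):
  C–C: 2 × 352 = 704
  C–H: 8 × 422 = 3376
  C=C: 1 × 638 = 638
  O=O: 6 × 478 = 2868
  Σ(broken) = 7586 kJ
Bonds formed (products):
  C=O: 8 × 817 = 6536
  O–H: 8 × 455 = 3640
  Σ(formed) = 10176 kJ
ΔH = Σ(broken) − Σ(formed) = 7586 − 10176 = −2590 kJ
For 4× the reaction as written: 4 × (−2590) = −10360 kJ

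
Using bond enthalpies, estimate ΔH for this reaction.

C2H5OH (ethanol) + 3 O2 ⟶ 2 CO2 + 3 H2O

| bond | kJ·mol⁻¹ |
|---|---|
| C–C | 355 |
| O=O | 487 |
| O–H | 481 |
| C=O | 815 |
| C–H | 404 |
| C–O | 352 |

Bonds broken (reactants):
  C–C: 1 × 355 = 355
  C–H: 5 × 404 = 2020
  C–O: 1 × 352 = 352
  O–H: 1 × 481 = 481
  O=O: 3 × 487 = 1461
  Σ(broken) = 4669 kJ
Bonds formed (products):
  C=O: 4 × 815 = 3260
  O–H: 6 × 481 = 2886
  Σ(formed) = 6146 kJ
ΔH = Σ(broken) − Σ(formed) = 4669 − 6146 = −1477 kJ

ΔH ≈ −1477 kJ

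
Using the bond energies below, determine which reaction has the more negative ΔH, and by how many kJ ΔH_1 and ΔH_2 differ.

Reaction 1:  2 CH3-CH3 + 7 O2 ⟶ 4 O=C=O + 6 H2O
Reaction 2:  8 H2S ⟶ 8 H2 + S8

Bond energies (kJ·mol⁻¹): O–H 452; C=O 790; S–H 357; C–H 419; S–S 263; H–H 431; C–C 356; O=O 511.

Reaction 1:
  Bonds broken (reactants):
    C–C: 2 × 356 = 712
    C–H: 12 × 419 = 5028
    O=O: 7 × 511 = 3577
    Σ(broken) = 9317 kJ
  Bonds formed (products):
    C=O: 8 × 790 = 6320
    O–H: 12 × 452 = 5424
    Σ(formed) = 11744 kJ
  ΔH_1 = 9317 − 11744 = −2427 kJ
Reaction 2:
  Bonds broken (reactants):
    S–H: 16 × 357 = 5712
    Σ(broken) = 5712 kJ
  Bonds formed (products):
    H–H: 8 × 431 = 3448
    S–S: 8 × 263 = 2104
    Σ(formed) = 5552 kJ
  ΔH_2 = 5712 − 5552 = +160 kJ
ΔH_1 − ΔH_2 = −2587 kJ, so reaction 1 has the more negative ΔH; |ΔH_1 − ΔH_2| = 2587 kJ.

Reaction 1, by 2587 kJ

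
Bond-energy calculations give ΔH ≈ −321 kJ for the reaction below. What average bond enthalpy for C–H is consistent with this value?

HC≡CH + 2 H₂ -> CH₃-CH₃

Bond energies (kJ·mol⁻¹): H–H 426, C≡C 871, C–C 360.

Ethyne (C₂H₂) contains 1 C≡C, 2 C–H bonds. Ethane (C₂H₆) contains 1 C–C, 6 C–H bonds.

Let D be the C–H bond energy.
Σ(broken) = 1×871 + 2×D + 2×426 = 1723 + 2D
Σ(formed) = 1×360 + 6×D = 360 + 6D
ΔH = Σ(broken) − Σ(formed) = (1723 + 2D) − (360 + 6D) = +1363 − 4D
Setting this equal to −321 kJ gives 4D = 1684, so D = 421 kJ/mol.

D(C–H) ≈ 421 kJ/mol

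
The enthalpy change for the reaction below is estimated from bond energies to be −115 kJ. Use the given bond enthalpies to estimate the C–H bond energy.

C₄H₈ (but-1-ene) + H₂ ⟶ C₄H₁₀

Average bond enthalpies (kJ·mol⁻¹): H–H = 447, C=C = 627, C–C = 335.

Let D be the C–H bond energy.
Σ(broken) = 2×335 + 8×D + 1×627 + 1×447 = 1744 + 8D
Σ(formed) = 3×335 + 10×D = 1005 + 10D
ΔH = Σ(broken) − Σ(formed) = (1744 + 8D) − (1005 + 10D) = +739 − 2D
Setting this equal to −115 kJ gives 2D = 854, so D = 427 kJ/mol.

D(C–H) ≈ 427 kJ/mol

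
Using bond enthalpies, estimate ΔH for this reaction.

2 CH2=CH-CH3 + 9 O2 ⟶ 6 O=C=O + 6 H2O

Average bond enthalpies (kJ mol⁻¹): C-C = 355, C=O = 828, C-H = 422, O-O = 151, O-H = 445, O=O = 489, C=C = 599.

Bonds broken (reactants):
  C-C: 2 × 355 = 710
  C-H: 12 × 422 = 5064
  C=C: 2 × 599 = 1198
  O=O: 9 × 489 = 4401
  Σ(broken) = 11373 kJ
Bonds formed (products):
  C=O: 12 × 828 = 9936
  O-H: 12 × 445 = 5340
  Σ(formed) = 15276 kJ
ΔH = Σ(broken) − Σ(formed) = 11373 − 15276 = −3903 kJ

ΔH ≈ −3903 kJ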